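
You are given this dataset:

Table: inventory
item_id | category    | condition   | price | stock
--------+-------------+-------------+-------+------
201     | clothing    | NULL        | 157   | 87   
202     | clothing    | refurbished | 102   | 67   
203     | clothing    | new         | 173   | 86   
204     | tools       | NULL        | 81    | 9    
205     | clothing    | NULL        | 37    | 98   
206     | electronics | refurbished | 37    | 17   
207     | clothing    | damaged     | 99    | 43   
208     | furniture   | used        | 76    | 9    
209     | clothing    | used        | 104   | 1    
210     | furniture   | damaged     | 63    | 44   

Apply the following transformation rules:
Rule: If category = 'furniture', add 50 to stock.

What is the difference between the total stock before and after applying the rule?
100

Step 1: Original sum of stock = 461
Step 2: 2 records have category = 'furniture'
Step 3: Each affected record changes by 50
Step 4: Total change = 2 × 50 = 100
Step 5: New sum = 461 + 100 = 561
Step 6: Difference = |561 - 461| = 100
        (Sum increased by 100)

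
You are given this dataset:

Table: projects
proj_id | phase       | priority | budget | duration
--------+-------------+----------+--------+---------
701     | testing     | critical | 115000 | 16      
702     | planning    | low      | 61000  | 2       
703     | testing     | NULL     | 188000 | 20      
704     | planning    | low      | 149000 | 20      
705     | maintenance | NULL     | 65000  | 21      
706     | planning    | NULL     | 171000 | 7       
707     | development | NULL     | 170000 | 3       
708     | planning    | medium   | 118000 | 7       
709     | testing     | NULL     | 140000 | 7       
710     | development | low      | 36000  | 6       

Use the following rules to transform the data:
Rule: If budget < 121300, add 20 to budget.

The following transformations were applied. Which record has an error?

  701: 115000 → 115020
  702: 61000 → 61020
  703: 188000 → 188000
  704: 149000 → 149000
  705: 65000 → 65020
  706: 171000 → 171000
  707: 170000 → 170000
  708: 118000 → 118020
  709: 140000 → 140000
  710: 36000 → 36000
Record 710 has an error. The correct transformed value should be 36020, not 36000.

Step 1: Check each record against the rule
Step 2: Record 710 has budget = 36000
Step 3: Since 36000 < 121300, the bonus should have been applied
Step 4: Correct value = 36020, but claimed value = 36000
Conclusion: Record 710 has the error.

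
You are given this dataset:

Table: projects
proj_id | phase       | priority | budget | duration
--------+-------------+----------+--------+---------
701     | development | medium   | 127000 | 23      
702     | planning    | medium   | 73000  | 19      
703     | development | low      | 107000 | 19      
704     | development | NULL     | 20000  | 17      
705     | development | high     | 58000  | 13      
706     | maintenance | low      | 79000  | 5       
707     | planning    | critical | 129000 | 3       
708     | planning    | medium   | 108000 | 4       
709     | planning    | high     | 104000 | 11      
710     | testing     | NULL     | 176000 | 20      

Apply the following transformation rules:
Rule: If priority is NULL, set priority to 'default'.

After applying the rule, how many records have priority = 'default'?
2

Step 1: Count records where priority IS NULL
Step 2: Found 2 records with NULL priority
Step 3: These records will have priority set to 'default'
Step 4: Records already having priority = 'default': 0
Step 5: Answer: 2 + 0 = 2 records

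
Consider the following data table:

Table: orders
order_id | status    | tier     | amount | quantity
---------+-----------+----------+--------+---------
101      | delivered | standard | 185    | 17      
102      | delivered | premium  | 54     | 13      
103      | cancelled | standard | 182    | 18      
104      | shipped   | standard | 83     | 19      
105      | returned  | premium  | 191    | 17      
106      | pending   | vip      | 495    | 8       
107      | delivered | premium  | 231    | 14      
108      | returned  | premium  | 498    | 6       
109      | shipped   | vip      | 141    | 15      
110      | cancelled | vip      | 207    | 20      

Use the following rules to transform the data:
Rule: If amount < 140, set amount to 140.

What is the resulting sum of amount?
2410

Step 1: 2 records have amount < 140
Step 2: These records originally summed to 137
Step 3: After setting to minimum: 2 × 140 = 280
Step 4: Unaffected records sum: 2130
Step 5: Final sum = 280 + 2130 = 2410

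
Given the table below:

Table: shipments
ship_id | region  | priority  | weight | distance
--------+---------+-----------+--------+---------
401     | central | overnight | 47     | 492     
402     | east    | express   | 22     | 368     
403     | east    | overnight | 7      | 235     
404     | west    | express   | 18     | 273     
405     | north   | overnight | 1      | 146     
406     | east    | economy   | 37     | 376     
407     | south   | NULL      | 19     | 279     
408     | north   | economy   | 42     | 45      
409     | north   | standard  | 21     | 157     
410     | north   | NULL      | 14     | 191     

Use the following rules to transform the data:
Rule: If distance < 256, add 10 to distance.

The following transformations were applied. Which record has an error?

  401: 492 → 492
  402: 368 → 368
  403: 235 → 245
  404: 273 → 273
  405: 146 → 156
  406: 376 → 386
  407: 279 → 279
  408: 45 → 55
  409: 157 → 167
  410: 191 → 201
Record 406 has an error. The correct transformed value should be 376, not 386.

Step 1: Check each record against the rule
Step 2: Record 406 has distance = 376
Step 3: Since 376 >= 256, the bonus should not have been applied
Step 4: Correct value = 376, but claimed value = 386
Conclusion: Record 406 has the error.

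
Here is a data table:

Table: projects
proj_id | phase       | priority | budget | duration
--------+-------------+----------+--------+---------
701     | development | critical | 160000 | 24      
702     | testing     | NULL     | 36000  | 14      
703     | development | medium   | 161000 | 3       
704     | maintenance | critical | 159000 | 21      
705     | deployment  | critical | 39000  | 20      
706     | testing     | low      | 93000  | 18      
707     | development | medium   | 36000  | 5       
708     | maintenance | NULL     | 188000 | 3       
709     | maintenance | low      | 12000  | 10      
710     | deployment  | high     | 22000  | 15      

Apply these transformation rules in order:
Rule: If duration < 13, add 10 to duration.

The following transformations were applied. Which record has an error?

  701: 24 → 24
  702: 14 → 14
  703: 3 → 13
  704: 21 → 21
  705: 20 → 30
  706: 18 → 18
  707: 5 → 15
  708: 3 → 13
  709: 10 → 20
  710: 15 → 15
Record 705 has an error. The correct transformed value should be 20, not 30.

Step 1: Check each record against the rule
Step 2: Record 705 has duration = 20
Step 3: Since 20 >= 13, the bonus should not have been applied
Step 4: Correct value = 20, but claimed value = 30
Conclusion: Record 705 has the error.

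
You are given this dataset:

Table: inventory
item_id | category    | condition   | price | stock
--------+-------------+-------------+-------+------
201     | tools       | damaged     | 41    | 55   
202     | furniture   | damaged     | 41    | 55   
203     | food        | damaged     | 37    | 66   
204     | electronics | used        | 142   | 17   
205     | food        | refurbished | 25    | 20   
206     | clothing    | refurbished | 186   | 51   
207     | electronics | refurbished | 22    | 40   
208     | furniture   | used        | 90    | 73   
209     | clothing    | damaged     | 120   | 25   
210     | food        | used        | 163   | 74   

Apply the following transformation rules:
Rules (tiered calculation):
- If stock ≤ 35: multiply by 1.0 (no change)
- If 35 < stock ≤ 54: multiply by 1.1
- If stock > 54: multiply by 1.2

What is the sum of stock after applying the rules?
549.7

Step 1: Tier 1 (stock ≤ 35): 3 records, sum = 62 × 1.0 = 62.0
Step 2: Tier 2 (35 < stock ≤ 54): 2 records, sum = 91 × 1.1 = 100.1
Step 3: Tier 3 (stock > 54): 5 records, sum = 323 × 1.2 = 387.6
Step 4: Final sum = 62.0 + 100.1 + 387.6 = 549.7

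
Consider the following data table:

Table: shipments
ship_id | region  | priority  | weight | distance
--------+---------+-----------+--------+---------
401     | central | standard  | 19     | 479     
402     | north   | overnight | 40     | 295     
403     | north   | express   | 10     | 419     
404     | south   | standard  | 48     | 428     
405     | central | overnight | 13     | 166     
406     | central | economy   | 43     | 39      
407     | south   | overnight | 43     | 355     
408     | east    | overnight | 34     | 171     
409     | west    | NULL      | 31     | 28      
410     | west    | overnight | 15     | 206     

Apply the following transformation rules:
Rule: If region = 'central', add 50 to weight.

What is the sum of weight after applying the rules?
446

Step 1: Count records where region = 'central': 3
Step 2: Total bonus added: 3 × 50 = 150
Step 3: Original sum of weight: 296
Step 4: Final sum = 296 + 150 = 446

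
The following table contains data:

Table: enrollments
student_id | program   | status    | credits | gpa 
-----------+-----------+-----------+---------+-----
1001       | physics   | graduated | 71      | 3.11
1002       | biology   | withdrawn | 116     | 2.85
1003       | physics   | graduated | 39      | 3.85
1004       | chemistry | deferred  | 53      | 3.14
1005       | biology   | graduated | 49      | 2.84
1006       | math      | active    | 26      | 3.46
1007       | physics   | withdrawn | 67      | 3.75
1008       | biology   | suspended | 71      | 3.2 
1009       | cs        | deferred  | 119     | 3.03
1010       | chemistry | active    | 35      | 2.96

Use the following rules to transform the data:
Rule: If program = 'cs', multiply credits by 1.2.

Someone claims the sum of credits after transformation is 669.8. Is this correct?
Yes, the result is correct.

Step 1: Calculate the correct sum after transformation
Step 2: Apply multiplier 1.2 to records where program = 'cs'
Step 3: Correct result = 669.8
Step 4: Claimed result = 669.8
Step 5: 669.8 = 669.8 ✓
Conclusion: The claimed result is correct.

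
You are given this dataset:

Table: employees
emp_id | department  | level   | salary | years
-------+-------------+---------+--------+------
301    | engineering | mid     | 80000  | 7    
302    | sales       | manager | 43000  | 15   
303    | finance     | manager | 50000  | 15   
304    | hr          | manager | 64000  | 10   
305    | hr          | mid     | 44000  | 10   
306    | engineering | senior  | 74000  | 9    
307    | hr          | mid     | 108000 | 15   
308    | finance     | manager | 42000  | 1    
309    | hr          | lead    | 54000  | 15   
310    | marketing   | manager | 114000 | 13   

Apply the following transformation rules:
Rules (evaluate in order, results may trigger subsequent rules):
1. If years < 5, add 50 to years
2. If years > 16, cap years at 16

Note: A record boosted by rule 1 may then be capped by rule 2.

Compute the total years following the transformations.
125

Step 1: Apply rule 1 to records with years < 5
  - 1 records get bonus of 50
  - Of these, 1 records then exceed 16 and get capped
Step 2: Apply rule 2 to records with years > 16
  - 0 records (original) are capped
Step 3: Calculate final sum = 125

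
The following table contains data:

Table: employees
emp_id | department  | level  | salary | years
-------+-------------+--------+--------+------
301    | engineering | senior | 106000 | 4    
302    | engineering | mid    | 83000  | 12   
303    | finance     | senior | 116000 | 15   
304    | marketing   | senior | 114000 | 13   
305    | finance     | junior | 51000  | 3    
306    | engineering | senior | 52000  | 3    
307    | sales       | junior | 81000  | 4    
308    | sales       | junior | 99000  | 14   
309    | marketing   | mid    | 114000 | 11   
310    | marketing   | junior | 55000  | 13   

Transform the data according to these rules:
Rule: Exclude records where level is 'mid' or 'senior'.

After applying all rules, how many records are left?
4

Step 1: Count records to exclude
  - 2 (mid) + 4 (senior) = 6 records
Step 2: Total records: 10
Step 3: Remaining = 10 - 6 = 4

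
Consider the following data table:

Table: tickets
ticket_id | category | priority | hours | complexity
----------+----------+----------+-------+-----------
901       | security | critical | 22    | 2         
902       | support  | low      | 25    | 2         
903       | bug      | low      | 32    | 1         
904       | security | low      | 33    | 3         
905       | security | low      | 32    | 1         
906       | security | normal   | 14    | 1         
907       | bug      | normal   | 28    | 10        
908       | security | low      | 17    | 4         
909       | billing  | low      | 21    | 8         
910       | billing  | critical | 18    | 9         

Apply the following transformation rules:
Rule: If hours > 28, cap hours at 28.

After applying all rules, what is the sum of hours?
229

Step 1: 3 records have hours > 28
Step 2: These records originally summed to 97
Step 3: After capping: 3 × 28 = 84
Step 4: Unaffected records sum: 145
Step 5: Final sum = 84 + 145 = 229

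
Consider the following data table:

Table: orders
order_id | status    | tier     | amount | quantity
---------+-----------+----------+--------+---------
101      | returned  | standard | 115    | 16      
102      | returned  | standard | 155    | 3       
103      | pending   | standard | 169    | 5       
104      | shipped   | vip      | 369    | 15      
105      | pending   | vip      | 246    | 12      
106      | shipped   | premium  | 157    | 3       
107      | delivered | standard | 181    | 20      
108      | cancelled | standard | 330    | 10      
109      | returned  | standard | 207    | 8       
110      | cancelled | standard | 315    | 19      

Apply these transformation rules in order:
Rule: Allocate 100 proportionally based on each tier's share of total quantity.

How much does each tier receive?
premium: 2.7, standard: 72.97, vip: 24.32

Step 1: Calculate total quantity = 111
Step 2: Calculate each tier's proportion:
  premium: 3/111 = 2.70% → 2.7
  standard: 81/111 = 72.97% → 72.97
  vip: 27/111 = 24.32% → 24.32
Step 3: Verify: sum of allocations ≈ 100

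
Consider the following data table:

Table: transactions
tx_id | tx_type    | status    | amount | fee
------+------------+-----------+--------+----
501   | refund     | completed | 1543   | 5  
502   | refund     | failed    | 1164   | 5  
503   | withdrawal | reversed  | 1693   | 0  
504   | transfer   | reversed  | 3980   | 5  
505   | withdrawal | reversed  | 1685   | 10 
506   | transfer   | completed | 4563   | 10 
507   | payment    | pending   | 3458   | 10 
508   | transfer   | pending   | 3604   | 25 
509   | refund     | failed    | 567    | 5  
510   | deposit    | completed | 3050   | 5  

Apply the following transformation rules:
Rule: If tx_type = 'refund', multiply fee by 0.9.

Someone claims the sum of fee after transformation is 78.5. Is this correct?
Yes, the result is correct.

Step 1: Calculate the correct sum after transformation
Step 2: Apply multiplier 0.9 to records where tx_type = 'refund'
Step 3: Correct result = 78.5
Step 4: Claimed result = 78.5
Step 5: 78.5 = 78.5 ✓
Conclusion: The claimed result is correct.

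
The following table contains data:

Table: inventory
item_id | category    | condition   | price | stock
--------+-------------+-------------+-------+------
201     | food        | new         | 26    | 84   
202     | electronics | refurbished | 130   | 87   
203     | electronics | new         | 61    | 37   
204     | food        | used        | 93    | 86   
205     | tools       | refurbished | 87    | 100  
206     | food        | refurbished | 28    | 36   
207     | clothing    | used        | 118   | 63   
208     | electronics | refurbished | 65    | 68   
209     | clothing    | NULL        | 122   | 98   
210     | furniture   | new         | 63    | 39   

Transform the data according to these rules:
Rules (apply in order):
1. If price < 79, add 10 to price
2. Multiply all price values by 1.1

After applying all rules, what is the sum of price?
927.3

Step 1: Apply Rule 1 - Add 10 to records with price < 79
  - 5 records affected: 243 + (5 × 10) = 293
  - Unaffected records: 550
  - Sum after Rule 1: 843
Step 2: Apply Rule 2 - Multiply all by 1.1
  - 843 × 1.1 = 927.3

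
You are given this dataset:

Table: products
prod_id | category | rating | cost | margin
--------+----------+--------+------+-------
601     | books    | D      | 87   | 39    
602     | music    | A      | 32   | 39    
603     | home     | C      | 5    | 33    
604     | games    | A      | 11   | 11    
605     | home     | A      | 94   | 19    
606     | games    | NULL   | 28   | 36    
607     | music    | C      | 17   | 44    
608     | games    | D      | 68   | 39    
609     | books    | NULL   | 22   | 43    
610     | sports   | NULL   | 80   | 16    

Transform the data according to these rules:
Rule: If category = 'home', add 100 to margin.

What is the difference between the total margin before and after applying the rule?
200

Step 1: Original sum of margin = 319
Step 2: 2 records have category = 'home'
Step 3: Each affected record changes by 100
Step 4: Total change = 2 × 100 = 200
Step 5: New sum = 319 + 200 = 519
Step 6: Difference = |519 - 319| = 200
        (Sum increased by 200)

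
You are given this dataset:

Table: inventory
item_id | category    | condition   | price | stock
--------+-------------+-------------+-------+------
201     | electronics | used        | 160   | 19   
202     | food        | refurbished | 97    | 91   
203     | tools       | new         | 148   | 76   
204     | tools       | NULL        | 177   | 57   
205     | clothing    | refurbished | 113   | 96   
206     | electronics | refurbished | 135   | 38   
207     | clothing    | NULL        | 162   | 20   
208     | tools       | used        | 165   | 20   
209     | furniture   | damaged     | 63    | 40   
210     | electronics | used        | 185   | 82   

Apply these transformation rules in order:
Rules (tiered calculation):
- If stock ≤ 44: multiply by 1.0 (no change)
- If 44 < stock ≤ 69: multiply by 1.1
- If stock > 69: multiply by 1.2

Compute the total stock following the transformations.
613.7

Step 1: Tier 1 (stock ≤ 44): 5 records, sum = 137 × 1.0 = 137.0
Step 2: Tier 2 (44 < stock ≤ 69): 1 records, sum = 57 × 1.1 = 62.7
Step 3: Tier 3 (stock > 69): 4 records, sum = 345 × 1.2 = 414.0
Step 4: Final sum = 137.0 + 62.7 + 414.0 = 613.7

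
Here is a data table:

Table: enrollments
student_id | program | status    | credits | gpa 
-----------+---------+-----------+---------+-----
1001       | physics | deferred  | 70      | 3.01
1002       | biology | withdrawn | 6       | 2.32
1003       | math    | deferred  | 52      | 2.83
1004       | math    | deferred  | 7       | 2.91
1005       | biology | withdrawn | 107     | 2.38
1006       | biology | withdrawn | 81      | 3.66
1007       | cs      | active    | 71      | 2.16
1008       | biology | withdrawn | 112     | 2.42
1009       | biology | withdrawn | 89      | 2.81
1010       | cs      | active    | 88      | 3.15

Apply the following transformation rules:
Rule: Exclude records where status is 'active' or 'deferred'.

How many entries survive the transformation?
5

Step 1: Count records to exclude
  - 2 (active) + 3 (deferred) = 5 records
Step 2: Total records: 10
Step 3: Remaining = 10 - 5 = 5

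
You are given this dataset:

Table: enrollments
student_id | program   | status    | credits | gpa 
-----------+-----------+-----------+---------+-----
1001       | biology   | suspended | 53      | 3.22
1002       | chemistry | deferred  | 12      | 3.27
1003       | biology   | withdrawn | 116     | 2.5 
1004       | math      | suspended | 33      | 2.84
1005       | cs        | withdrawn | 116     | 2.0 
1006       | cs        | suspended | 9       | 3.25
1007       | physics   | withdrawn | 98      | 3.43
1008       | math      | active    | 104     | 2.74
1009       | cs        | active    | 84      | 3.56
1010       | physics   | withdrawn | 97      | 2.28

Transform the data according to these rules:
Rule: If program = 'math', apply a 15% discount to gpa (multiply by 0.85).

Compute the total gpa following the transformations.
28.25

Step 1: Records with program = 'math' have total gpa = 5.58
Step 2: Apply multiplier: 5.58 × 0.85 = 4.74
Step 3: Other records total: 23.51
Step 4: Final sum = 4.74 + 23.51 = 28.25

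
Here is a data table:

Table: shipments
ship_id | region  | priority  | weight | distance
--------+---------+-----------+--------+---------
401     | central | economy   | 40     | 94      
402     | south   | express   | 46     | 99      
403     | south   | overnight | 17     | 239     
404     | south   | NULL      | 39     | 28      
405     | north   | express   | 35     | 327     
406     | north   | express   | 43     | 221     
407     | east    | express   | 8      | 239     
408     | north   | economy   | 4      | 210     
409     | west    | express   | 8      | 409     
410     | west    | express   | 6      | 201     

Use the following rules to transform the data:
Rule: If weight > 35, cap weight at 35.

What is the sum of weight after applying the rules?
218

Step 1: 4 records have weight > 35
Step 2: These records originally summed to 168
Step 3: After capping: 4 × 35 = 140
Step 4: Unaffected records sum: 78
Step 5: Final sum = 140 + 78 = 218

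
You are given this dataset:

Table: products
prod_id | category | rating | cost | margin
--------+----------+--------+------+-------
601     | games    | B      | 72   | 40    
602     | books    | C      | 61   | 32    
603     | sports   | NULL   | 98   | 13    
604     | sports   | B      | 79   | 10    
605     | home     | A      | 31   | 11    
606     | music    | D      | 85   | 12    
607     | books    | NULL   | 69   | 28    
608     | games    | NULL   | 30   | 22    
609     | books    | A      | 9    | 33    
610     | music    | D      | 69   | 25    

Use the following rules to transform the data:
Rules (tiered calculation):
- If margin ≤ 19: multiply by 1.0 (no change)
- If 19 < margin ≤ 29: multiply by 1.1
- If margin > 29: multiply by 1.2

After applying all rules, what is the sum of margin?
254.5

Step 1: Tier 1 (margin ≤ 19): 4 records, sum = 46 × 1.0 = 46.0
Step 2: Tier 2 (19 < margin ≤ 29): 3 records, sum = 75 × 1.1 = 82.5
Step 3: Tier 3 (margin > 29): 3 records, sum = 105 × 1.2 = 126.0
Step 4: Final sum = 46.0 + 82.5 + 126.0 = 254.5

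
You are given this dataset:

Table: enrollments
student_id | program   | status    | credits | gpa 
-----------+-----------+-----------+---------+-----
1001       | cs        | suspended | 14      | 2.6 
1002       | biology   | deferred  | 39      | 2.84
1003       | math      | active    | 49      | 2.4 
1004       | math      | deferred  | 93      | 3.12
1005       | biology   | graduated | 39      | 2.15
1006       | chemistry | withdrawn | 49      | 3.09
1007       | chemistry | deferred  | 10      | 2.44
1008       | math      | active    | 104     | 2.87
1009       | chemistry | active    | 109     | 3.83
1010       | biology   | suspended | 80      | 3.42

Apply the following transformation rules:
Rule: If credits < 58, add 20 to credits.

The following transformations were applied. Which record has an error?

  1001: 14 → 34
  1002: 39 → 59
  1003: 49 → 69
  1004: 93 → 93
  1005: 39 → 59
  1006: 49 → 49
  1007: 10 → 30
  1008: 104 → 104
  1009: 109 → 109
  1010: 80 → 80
Record 1006 has an error. The correct transformed value should be 69, not 49.

Step 1: Check each record against the rule
Step 2: Record 1006 has credits = 49
Step 3: Since 49 < 58, the bonus should have been applied
Step 4: Correct value = 69, but claimed value = 49
Conclusion: Record 1006 has the error.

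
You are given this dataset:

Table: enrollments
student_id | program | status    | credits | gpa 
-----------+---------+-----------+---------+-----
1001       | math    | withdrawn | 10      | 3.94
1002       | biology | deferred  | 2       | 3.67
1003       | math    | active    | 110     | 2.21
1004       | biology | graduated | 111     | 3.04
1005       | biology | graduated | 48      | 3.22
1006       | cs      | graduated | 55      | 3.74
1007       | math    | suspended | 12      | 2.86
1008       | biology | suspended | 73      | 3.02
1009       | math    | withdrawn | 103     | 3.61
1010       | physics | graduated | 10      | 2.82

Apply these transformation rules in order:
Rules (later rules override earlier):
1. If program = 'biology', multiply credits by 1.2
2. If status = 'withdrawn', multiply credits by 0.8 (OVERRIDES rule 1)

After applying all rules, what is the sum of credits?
558.2

Step 1: Rule 2 takes priority for records with status = 'withdrawn'
  - 2 records: 113 × 0.8 = 90.4
Step 2: Rule 1 applies to remaining records with program = 'biology'
  - 4 records: 234 × 1.2 = 280.8
Step 3: Other records unchanged: 187
Step 4: Final sum = 90.4 + 280.8 + 187 = 558.2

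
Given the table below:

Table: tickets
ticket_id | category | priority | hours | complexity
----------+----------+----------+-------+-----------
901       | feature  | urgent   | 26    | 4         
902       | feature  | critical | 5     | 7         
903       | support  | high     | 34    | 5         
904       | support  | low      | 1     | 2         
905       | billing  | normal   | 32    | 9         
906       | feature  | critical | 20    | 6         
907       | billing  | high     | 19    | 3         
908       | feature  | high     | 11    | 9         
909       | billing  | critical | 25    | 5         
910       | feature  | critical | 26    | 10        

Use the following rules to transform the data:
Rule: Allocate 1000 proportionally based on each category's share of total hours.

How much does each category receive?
billing: 381.91, feature: 442.21, support: 175.88

Step 1: Calculate total hours = 199
Step 2: Calculate each category's proportion:
  billing: 76/199 = 38.19% → 381.91
  feature: 88/199 = 44.22% → 442.21
  support: 35/199 = 17.59% → 175.88
Step 3: Verify: sum of allocations ≈ 1000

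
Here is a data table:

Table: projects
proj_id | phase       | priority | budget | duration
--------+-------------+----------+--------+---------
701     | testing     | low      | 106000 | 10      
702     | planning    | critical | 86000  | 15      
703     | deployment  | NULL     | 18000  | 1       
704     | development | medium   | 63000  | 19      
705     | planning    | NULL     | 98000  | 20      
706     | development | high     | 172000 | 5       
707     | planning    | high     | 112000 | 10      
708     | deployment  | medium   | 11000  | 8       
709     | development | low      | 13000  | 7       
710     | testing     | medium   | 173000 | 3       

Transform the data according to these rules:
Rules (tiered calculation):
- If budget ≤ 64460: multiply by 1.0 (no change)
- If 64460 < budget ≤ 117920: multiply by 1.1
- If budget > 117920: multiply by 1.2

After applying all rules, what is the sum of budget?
961200.0

Step 1: Tier 1 (budget ≤ 64460): 4 records, sum = 105000 × 1.0 = 105000.0
Step 2: Tier 2 (64460 < budget ≤ 117920): 4 records, sum = 402000 × 1.1 = 442200.0
Step 3: Tier 3 (budget > 117920): 2 records, sum = 345000 × 1.2 = 414000.0
Step 4: Final sum = 105000.0 + 442200.0 + 414000.0 = 961200.0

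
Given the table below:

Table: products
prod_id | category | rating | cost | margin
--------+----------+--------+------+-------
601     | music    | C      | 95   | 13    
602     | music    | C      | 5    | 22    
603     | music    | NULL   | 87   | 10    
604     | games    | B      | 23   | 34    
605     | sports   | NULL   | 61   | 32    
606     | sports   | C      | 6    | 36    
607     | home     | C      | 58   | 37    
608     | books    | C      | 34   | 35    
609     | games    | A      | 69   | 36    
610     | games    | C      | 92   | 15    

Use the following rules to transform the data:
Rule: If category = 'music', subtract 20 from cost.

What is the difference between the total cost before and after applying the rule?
60

Step 1: Original sum of cost = 530
Step 2: 3 records have category = 'music'
Step 3: Each affected record changes by -20
Step 4: Total change = 3 × -20 = -60
Step 5: New sum = 530 + -60 = 470
Step 6: Difference = |470 - 530| = 60
        (Sum decreased by 60)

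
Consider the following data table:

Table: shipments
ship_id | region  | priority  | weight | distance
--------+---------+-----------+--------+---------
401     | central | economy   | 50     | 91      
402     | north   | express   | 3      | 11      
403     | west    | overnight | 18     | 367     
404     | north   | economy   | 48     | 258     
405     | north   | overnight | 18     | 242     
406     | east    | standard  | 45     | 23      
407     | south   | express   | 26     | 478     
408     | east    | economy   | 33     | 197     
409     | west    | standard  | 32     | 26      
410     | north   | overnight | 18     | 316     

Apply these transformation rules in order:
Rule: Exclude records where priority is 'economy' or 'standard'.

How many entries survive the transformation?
5

Step 1: Count records to exclude
  - 3 (economy) + 2 (standard) = 5 records
Step 2: Total records: 10
Step 3: Remaining = 10 - 5 = 5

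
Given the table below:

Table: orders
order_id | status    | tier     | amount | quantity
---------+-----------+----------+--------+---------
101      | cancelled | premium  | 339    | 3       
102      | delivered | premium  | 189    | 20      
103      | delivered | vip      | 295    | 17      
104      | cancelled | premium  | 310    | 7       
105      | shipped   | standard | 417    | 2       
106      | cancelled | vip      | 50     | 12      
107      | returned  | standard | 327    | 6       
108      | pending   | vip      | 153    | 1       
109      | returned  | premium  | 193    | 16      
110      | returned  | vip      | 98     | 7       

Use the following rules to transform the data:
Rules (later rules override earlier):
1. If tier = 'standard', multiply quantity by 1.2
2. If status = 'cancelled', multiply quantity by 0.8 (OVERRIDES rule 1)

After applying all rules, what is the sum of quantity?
88.2

Step 1: Rule 2 takes priority for records with status = 'cancelled'
  - 3 records: 22 × 0.8 = 17.6
Step 2: Rule 1 applies to remaining records with tier = 'standard'
  - 2 records: 8 × 1.2 = 9.6
Step 3: Other records unchanged: 61
Step 4: Final sum = 17.6 + 9.6 + 61 = 88.2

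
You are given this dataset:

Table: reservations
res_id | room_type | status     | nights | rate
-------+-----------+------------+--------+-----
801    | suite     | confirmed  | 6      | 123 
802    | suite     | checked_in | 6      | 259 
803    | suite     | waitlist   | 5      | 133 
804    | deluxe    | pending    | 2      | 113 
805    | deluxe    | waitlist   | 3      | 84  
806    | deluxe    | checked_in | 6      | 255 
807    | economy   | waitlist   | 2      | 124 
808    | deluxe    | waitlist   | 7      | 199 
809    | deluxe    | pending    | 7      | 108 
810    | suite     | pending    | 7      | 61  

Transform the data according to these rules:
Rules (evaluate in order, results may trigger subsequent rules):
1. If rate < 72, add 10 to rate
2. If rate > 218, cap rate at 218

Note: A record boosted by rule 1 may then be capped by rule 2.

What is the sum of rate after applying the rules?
1391

Step 1: Apply rule 1 to records with rate < 72
  - 1 records get bonus of 10
  - Of these, 0 records then exceed 218 and get capped
Step 2: Apply rule 2 to records with rate > 218
  - 2 records (original) are capped
Step 3: Calculate final sum = 1391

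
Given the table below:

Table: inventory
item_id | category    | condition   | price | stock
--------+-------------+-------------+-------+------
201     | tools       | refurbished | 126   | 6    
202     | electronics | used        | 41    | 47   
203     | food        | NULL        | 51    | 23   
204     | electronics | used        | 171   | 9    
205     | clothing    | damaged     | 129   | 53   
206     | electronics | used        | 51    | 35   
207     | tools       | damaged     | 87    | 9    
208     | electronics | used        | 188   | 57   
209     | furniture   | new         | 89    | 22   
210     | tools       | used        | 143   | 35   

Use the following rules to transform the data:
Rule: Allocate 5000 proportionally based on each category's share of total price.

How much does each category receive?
clothing: 599.44, electronics: 2095.72, food: 236.99, furniture: 413.57, tools: 1654.28

Step 1: Calculate total price = 1076
Step 2: Calculate each category's proportion:
  clothing: 129/1076 = 11.99% → 599.44
  electronics: 451/1076 = 41.91% → 2095.72
  food: 51/1076 = 4.74% → 236.99
  furniture: 89/1076 = 8.27% → 413.57
  tools: 356/1076 = 33.09% → 1654.28
Step 3: Verify: sum of allocations ≈ 5000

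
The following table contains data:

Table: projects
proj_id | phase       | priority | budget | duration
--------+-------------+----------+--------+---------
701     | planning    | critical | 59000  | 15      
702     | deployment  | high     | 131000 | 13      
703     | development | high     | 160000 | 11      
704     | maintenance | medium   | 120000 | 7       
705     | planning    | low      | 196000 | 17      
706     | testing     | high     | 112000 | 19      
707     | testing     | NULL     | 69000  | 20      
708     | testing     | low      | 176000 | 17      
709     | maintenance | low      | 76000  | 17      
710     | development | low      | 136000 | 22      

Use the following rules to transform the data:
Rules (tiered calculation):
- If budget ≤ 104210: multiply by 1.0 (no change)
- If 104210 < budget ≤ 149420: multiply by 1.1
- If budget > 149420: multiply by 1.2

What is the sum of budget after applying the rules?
1391300.0

Step 1: Tier 1 (budget ≤ 104210): 3 records, sum = 204000 × 1.0 = 204000.0
Step 2: Tier 2 (104210 < budget ≤ 149420): 4 records, sum = 499000 × 1.1 = 548900.0
Step 3: Tier 3 (budget > 149420): 3 records, sum = 532000 × 1.2 = 638400.0
Step 4: Final sum = 204000.0 + 548900.0 + 638400.0 = 1391300.0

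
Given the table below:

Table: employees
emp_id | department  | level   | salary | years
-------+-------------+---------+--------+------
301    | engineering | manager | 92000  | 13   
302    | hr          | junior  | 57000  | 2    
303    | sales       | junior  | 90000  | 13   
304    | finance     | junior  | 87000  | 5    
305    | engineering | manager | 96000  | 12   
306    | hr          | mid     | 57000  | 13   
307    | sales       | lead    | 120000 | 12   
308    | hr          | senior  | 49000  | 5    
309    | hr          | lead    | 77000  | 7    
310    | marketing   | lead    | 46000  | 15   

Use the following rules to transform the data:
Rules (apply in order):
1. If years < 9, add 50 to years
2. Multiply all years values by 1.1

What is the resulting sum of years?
326.7

Step 1: Apply Rule 1 - Add 50 to records with years < 9
  - 4 records affected: 19 + (4 × 50) = 219
  - Unaffected records: 78
  - Sum after Rule 1: 297
Step 2: Apply Rule 2 - Multiply all by 1.1
  - 297 × 1.1 = 326.7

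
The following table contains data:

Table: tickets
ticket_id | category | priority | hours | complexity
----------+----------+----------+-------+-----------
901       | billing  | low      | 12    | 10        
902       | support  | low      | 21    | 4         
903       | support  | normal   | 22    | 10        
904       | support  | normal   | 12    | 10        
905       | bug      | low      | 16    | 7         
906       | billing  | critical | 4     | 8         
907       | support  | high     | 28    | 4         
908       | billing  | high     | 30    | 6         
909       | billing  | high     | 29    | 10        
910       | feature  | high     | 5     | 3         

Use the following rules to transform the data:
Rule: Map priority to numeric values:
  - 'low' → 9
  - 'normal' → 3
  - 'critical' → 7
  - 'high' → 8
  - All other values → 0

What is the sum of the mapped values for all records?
72

Step 1: Apply mapping to each record
Step 2: Count by status:
  'low': 3 records × 9 = 27
  'normal': 2 records × 3 = 6
  'critical': 1 records × 7 = 7
  'high': 4 records × 8 = 32
Step 3: Sum all mapped values = 72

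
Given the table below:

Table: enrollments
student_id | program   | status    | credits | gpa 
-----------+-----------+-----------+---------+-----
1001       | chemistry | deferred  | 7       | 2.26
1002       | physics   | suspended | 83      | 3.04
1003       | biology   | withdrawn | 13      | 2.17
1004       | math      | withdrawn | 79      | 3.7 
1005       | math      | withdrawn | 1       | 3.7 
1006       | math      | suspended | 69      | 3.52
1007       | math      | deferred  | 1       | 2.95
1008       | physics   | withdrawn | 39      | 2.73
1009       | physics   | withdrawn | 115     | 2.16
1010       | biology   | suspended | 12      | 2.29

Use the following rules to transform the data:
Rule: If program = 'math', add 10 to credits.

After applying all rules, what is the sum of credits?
459

Step 1: Count records where program = 'math': 4
Step 2: Total bonus added: 4 × 10 = 40
Step 3: Original sum of credits: 419
Step 4: Final sum = 419 + 40 = 459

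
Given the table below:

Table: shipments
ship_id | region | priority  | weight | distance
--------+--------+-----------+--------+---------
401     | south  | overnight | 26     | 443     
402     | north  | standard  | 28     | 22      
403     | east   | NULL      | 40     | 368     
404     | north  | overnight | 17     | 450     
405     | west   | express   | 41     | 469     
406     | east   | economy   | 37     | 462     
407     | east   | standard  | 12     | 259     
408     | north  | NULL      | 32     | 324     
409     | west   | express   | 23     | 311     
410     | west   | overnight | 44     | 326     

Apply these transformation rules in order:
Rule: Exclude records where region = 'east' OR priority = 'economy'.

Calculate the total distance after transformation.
2345

Step 1: Find records where region = 'east' OR priority = 'economy'
Step 2: 3 records match, summing to 1089
Step 3: Original sum: 3434
Step 4: Remaining sum = 3434 - 1089 = 2345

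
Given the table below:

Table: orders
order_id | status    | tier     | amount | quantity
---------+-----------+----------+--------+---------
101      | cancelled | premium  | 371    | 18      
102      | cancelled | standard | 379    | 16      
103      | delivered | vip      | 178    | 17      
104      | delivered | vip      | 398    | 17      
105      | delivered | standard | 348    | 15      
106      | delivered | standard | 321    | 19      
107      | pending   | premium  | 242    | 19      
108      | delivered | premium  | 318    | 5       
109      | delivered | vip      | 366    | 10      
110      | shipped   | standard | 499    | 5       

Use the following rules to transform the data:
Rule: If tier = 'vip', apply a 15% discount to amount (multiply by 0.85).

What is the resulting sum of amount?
3278.7

Step 1: Records with tier = 'vip' have total amount = 942
Step 2: Apply multiplier: 942 × 0.85 = 800.7
Step 3: Other records total: 2478
Step 4: Final sum = 800.7 + 2478 = 3278.7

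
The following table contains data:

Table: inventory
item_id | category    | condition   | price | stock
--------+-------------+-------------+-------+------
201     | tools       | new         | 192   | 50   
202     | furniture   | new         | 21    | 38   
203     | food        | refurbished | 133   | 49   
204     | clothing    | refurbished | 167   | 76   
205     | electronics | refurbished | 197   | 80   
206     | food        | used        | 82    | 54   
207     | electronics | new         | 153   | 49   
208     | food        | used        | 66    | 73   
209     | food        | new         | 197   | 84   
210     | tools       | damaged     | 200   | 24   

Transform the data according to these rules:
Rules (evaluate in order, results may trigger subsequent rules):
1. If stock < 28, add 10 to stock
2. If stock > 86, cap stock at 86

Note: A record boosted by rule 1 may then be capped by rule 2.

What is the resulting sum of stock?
587

Step 1: Apply rule 1 to records with stock < 28
  - 1 records get bonus of 10
  - Of these, 0 records then exceed 86 and get capped
Step 2: Apply rule 2 to records with stock > 86
  - 0 records (original) are capped
Step 3: Calculate final sum = 587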